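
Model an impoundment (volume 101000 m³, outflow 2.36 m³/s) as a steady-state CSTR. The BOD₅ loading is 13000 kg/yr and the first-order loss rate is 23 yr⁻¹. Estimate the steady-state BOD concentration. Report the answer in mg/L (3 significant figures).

0.169 mg/L

Outflow Q = 2.36 m³/s × 3.156e+07 s/yr = 7.448e+07 m³/yr.
Steady-state CSTR mass balance: W = Q·C + k·V·C, so C = W/(Q + kV).
Q + kV = 7.448e+07 + 23·101000 = 7.68e+07 m³/yr.
C = 13000/7.68e+07 = 0.0001693 kg/m³ = 0.1693 mg/L.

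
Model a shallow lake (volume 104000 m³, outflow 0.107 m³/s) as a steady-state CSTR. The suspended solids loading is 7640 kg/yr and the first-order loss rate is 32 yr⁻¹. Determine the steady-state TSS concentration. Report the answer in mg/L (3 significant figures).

1.14 mg/L

Outflow Q = 0.107 m³/s × 3.156e+07 s/yr = 3.377e+06 m³/yr.
Steady-state CSTR mass balance: W = Q·C + k·V·C, so C = W/(Q + kV).
Q + kV = 3.377e+06 + 32·104000 = 6.705e+06 m³/yr.
C = 7640/6.705e+06 = 0.00114 kg/m³ = 1.14 mg/L.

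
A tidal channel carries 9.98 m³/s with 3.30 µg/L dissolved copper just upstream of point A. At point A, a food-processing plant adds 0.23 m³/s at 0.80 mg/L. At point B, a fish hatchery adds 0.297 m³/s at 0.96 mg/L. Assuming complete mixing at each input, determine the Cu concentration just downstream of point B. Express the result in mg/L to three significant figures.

3.30 µg/L = 0.0033 mg/L.
After input A: C = (9.98·0.0033 + 0.23·0.8) / 10.21 = 0.02125 mg/L.
After input B: C = (10.21·0.02125 + 0.297·0.96) / 10.51 = 0.04778 mg/L.

0.0478 mg/L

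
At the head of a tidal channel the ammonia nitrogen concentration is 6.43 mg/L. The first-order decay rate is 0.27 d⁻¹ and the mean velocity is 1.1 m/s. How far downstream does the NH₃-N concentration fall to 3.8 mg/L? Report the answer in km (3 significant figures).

185 km

From C = C₀·e^(−kt), t = ln(C₀/C)/k = ln(6.43/3.8)/0.27 = 0.526/0.27 = 1.948 d.
Distance = v·t = 1.1 m/s × 1.683e+05 s = 1.851e+05 m = 185.1 km.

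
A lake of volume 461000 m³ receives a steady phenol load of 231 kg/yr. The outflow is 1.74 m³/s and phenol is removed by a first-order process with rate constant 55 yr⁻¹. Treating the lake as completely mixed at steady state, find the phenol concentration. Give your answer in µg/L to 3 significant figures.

Outflow Q = 1.74 m³/s × 3.156e+07 s/yr = 5.491e+07 m³/yr.
Steady-state CSTR mass balance: W = Q·C + k·V·C, so C = W/(Q + kV).
Q + kV = 5.491e+07 + 55·461000 = 8.027e+07 m³/yr.
C = 231/8.027e+07 = 2.878e-06 kg/m³ = 0.002878 mg/L = 2.878 µg/L.

2.88 µg/L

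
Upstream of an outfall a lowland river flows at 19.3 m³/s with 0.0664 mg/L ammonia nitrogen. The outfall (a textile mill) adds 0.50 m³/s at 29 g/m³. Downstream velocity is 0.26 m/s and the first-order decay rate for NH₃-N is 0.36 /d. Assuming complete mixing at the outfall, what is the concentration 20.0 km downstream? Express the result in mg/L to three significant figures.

0.578 mg/L

After complete mixing, C₀ = (0.5·29 + 19.3·0.0664) / 19.8 = 0.797 mg/L.
Travel time t = 2e+04 m / 0.26 m/s = 7.692e+04 s = 0.8903 d.
C = 0.797·exp(−0.36·0.8903) = 0.797·0.7258 = 0.5785 mg/L.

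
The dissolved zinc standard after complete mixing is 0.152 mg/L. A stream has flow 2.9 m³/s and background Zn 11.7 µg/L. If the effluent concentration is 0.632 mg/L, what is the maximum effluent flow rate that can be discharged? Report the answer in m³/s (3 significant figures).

11.7 µg/L = 0.0117 mg/L.
Mass balance at complete mixing: C_std·(Q_w + Q_r) = Q_w·C_e + Q_r·C_b.
Rearranging, Q_w = Q_r·(C_std − C_b)/(C_e − C_std) = 2.9·(0.152 − 0.0117) / (0.632 − 0.152) = 0.8476 m³/s.

0.848 m³/s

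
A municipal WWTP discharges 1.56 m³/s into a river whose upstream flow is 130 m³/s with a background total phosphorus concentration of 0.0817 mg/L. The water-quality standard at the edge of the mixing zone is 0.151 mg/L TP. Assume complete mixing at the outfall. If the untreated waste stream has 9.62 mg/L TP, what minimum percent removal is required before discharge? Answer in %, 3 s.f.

Mass balance: 0.151·131.6 = 1.56·Cₑ + 130·0.0817.
Cₑ = (19.87 − 10.62) / 1.56 = 5.926 mg/L.
Required removal = 1 − 5.926/9.62 = 38.4 %.

38.4 %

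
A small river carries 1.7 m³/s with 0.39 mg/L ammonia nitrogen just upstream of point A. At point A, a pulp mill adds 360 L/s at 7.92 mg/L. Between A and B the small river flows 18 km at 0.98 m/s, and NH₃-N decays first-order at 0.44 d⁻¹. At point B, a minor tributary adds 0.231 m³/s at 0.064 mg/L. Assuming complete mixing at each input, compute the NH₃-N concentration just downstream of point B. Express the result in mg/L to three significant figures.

360 L/s = 0.36 m³/s.
After input A: C = (1.7·0.39 + 0.36·7.92) / 2.06 = 1.706 mg/L.
Over the 18 km reach to input B (t = 1.837e+04 s = 0.2126 d), decay gives C = 1.706·exp(−0.44·0.2126) = 1.554 mg/L.
After input B: C = (2.06·1.554 + 0.231·0.064) / 2.291 = 1.403 mg/L.

1.40 mg/L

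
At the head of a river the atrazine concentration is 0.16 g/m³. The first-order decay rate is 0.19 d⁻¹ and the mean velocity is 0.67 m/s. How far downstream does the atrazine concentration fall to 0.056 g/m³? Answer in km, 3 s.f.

320 km

From C = C₀·e^(−kt), t = ln(C₀/C)/k = ln(0.16/0.056)/0.19 = 1.05/0.19 = 5.525 d.
Distance = v·t = 0.67 m/s × 4.774e+05 s = 3.199e+05 m = 319.9 km.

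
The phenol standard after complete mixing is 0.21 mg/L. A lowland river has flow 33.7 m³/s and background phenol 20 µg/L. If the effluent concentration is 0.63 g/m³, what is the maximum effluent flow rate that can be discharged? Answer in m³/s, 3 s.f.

15.2 m³/s

20 µg/L = 0.02 mg/L.
Mass balance at complete mixing: C_std·(Q_w + Q_r) = Q_w·C_e + Q_r·C_b.
Rearranging, Q_w = Q_r·(C_std − C_b)/(C_e − C_std) = 33.7·(0.21 − 0.02) / (0.63 − 0.21) = 15.25 m³/s.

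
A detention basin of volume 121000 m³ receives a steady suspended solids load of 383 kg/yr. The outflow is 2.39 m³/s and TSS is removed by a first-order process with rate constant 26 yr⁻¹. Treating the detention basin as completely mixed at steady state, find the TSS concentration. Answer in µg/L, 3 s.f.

4.87 µg/L

Outflow Q = 2.39 m³/s × 3.156e+07 s/yr = 7.542e+07 m³/yr.
Steady-state CSTR mass balance: W = Q·C + k·V·C, so C = W/(Q + kV).
Q + kV = 7.542e+07 + 26·121000 = 7.857e+07 m³/yr.
C = 383/7.857e+07 = 4.875e-06 kg/m³ = 0.004875 mg/L = 4.875 µg/L.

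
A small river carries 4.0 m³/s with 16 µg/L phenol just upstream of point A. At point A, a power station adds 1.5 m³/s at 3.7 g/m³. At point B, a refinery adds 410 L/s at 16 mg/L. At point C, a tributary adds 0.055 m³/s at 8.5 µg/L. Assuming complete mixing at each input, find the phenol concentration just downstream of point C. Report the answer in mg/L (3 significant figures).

2.04 mg/L

16 µg/L = 0.016 mg/L.
After input A: C = (4·0.016 + 1.5·3.7) / 5.5 = 1.021 mg/L.
410 L/s = 0.41 m³/s.
After input B: C = (5.5·1.021 + 0.41·16) / 5.91 = 2.06 mg/L.
8.5 µg/L = 0.0085 mg/L.
After input C: C = (5.91·2.06 + 0.055·0.0085) / 5.965 = 2.041 mg/L.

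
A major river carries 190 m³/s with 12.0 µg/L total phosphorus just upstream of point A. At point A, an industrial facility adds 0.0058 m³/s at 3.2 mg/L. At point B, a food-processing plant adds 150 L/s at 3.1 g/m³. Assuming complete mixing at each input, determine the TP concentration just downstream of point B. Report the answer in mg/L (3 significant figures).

12.0 µg/L = 0.012 mg/L.
After input A: C = (190·0.012 + 0.0058·3.2) / 190 = 0.0121 mg/L.
150 L/s = 0.15 m³/s.
After input B: C = (190·0.0121 + 0.15·3.1) / 190.2 = 0.01453 mg/L.

0.0145 mg/L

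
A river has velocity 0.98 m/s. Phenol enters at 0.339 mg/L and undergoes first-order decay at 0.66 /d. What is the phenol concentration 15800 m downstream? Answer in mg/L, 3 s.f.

Travel time t = 15800 m / 0.98 m/s = 1.58e+04/0.98 = 1.612e+04 s = 0.1866 d.
First-order decay: C = 0.339·exp(−0.66·0.1866) = 0.339·0.8841 = 0.2997 mg/L.

0.300 mg/L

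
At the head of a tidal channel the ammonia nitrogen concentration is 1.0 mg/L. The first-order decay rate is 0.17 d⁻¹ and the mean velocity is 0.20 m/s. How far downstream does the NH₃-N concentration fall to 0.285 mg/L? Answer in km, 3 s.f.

From C = C₀·e^(−kt), t = ln(C₀/C)/k = ln(1.0/0.285)/0.17 = 1.255/0.17 = 7.384 d.
Distance = v·t = 0.20 m/s × 6.38e+05 s = 1.276e+05 m = 127.6 km.

128 km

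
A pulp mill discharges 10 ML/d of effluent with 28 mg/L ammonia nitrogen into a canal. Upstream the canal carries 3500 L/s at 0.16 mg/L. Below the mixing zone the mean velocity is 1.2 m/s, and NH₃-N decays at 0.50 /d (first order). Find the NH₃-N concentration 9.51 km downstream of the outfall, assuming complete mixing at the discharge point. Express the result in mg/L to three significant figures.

10 ML/d = 0.1157 m³/s.
3500 L/s = 3.5 m³/s.
After complete mixing, C₀ = (0.1157·28 + 3.5·0.16) / 3.616 = 1.051 mg/L.
Travel time t = 9510 m / 1.2 m/s = 7925 s = 0.09172 d.
C = 1.051·exp(−0.50·0.09172) = 1.051·0.9552 = 1.004 mg/L.

1.00 mg/L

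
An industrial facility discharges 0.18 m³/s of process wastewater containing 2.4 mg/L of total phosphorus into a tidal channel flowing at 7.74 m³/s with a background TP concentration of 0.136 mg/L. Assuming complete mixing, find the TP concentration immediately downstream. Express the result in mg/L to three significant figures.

Conservation of mass across the mixing zone: C = (0.18·2.4 + 7.74·0.136) / (0.18 + 7.74) = 1.485/7.92 = 0.1875 mg/L.

0.187 mg/L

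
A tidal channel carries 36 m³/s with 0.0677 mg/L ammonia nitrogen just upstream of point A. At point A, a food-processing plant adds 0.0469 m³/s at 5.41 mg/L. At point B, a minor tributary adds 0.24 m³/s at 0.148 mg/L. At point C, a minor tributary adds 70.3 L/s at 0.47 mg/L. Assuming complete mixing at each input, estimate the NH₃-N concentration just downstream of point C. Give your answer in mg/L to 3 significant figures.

0.0759 mg/L

After input A: C = (36·0.0677 + 0.0469·5.41) / 36.05 = 0.07465 mg/L.
After input B: C = (36.05·0.07465 + 0.24·0.148) / 36.29 = 0.07514 mg/L.
70.3 L/s = 0.0703 m³/s.
After input C: C = (36.29·0.07514 + 0.0703·0.47) / 36.36 = 0.0759 mg/L.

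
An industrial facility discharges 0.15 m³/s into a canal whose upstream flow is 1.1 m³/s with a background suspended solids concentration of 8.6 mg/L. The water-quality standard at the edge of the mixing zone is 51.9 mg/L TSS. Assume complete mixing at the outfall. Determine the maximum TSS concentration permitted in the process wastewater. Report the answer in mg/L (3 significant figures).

Mass balance: 51.9·1.25 = 0.15·Cₑ + 1.1·8.6.
Cₑ = (64.88 − 9.46) / 0.15 = 369.4 mg/L.

369 mg/L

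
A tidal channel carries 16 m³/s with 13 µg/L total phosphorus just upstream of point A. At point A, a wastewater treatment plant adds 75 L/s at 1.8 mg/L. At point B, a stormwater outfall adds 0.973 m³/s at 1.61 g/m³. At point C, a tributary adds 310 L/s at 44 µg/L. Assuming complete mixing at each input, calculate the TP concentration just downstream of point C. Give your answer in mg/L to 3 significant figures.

13 µg/L = 0.013 mg/L.
75 L/s = 0.075 m³/s.
After input A: C = (16·0.013 + 0.075·1.8) / 16.07 = 0.02134 mg/L.
After input B: C = (16.07·0.02134 + 0.973·1.61) / 17.05 = 0.112 mg/L.
310 L/s = 0.31 m³/s.
44 µg/L = 0.044 mg/L.
After input C: C = (17.05·0.112 + 0.31·0.044) / 17.36 = 0.1108 mg/L.

0.111 mg/L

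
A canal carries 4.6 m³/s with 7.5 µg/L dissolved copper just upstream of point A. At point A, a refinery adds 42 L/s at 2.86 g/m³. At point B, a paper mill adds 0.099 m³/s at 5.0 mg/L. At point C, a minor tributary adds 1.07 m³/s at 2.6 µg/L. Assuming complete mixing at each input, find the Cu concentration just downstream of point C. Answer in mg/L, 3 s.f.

0.112 mg/L

7.5 µg/L = 0.0075 mg/L.
42 L/s = 0.042 m³/s.
After input A: C = (4.6·0.0075 + 0.042·2.86) / 4.642 = 0.03331 mg/L.
After input B: C = (4.642·0.03331 + 0.099·5) / 4.741 = 0.137 mg/L.
2.6 µg/L = 0.0026 mg/L.
After input C: C = (4.741·0.137 + 1.07·0.0026) / 5.811 = 0.1123 mg/L.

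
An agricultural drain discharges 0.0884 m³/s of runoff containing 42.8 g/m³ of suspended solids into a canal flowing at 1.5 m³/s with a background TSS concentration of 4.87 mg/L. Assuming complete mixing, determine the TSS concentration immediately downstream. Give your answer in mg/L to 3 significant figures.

By mass balance at complete mixing, C = (0.0884·42.8 + 1.5·4.87) / (0.0884 + 1.5) = 11.09/1.588 = 6.981 mg/L.

6.98 mg/L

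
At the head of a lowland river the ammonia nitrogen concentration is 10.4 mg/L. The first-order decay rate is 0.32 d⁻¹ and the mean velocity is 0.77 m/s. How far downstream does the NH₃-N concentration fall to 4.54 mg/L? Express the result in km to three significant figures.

172 km

From C = C₀·e^(−kt), t = ln(C₀/C)/k = ln(10.4/4.54)/0.32 = 0.8289/0.32 = 2.59 d.
Distance = v·t = 0.77 m/s × 2.238e+05 s = 1.723e+05 m = 172.3 km.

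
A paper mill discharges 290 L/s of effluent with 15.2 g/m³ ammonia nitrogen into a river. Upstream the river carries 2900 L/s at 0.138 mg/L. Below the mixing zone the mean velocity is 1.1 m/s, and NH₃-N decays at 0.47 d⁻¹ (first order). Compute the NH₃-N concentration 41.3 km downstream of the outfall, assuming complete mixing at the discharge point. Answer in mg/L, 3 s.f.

290 L/s = 0.29 m³/s.
2900 L/s = 2.9 m³/s.
After complete mixing, C₀ = (0.29·15.2 + 2.9·0.138) / 3.19 = 1.507 mg/L.
Travel time t = 4.13e+04 m / 1.1 m/s = 3.755e+04 s = 0.4346 d.
C = 1.507·exp(−0.47·0.4346) = 1.507·0.8153 = 1.229 mg/L.

1.23 mg/L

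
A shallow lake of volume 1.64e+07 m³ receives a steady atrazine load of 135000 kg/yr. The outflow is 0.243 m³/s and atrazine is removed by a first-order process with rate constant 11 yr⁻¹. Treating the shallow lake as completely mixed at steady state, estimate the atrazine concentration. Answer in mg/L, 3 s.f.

Outflow Q = 0.243 m³/s × 3.156e+07 s/yr = 7.668e+06 m³/yr.
Steady-state CSTR mass balance: W = Q·C + k·V·C, so C = W/(Q + kV).
Q + kV = 7.668e+06 + 11·1.64e+07 = 1.881e+08 m³/yr.
C = 135000/1.881e+08 = 0.0007178 kg/m³ = 0.7178 mg/L.

0.718 mg/L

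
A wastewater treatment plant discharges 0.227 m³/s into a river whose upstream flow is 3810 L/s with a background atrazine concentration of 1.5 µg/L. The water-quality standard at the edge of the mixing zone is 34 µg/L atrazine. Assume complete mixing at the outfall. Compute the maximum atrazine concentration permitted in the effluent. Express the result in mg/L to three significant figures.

0.579 mg/L

3810 L/s = 3.81 m³/s.
1.5 µg/L = 0.0015 mg/L.
34 µg/L = 0.034 mg/L.
Mass balance: 0.034·4.037 = 0.227·Cₑ + 3.81·0.0015.
Cₑ = (0.1373 − 0.005715) / 0.227 = 0.5795 mg/L.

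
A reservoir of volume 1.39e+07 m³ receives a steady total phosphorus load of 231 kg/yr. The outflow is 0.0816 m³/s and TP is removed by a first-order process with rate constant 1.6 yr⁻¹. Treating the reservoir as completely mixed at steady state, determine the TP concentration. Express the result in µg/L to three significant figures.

9.31 µg/L

Outflow Q = 0.0816 m³/s × 3.156e+07 s/yr = 2.575e+06 m³/yr.
Steady-state CSTR mass balance: W = Q·C + k·V·C, so C = W/(Q + kV).
Q + kV = 2.575e+06 + 1.6·1.39e+07 = 2.482e+07 m³/yr.
C = 231/2.482e+07 = 9.309e-06 kg/m³ = 0.009309 mg/L = 9.309 µg/L.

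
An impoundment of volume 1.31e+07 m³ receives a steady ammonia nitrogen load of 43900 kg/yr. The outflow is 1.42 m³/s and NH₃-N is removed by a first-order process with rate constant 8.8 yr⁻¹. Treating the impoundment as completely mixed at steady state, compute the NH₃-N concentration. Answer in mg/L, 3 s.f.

0.274 mg/L

Outflow Q = 1.42 m³/s × 3.156e+07 s/yr = 4.481e+07 m³/yr.
Steady-state CSTR mass balance: W = Q·C + k·V·C, so C = W/(Q + kV).
Q + kV = 4.481e+07 + 8.8·1.31e+07 = 1.601e+08 m³/yr.
C = 43900/1.601e+08 = 0.0002742 kg/m³ = 0.2742 mg/L.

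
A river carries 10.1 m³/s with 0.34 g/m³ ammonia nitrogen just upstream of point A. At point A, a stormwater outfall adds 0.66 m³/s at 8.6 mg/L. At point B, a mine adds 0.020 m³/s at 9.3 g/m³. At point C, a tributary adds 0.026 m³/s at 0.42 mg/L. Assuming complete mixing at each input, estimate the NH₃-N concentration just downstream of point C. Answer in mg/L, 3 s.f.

0.861 mg/L

After input A: C = (10.1·0.34 + 0.66·8.6) / 10.76 = 0.8467 mg/L.
After input B: C = (10.76·0.8467 + 0.02·9.3) / 10.78 = 0.8623 mg/L.
After input C: C = (10.78·0.8623 + 0.026·0.42) / 10.81 = 0.8613 mg/L.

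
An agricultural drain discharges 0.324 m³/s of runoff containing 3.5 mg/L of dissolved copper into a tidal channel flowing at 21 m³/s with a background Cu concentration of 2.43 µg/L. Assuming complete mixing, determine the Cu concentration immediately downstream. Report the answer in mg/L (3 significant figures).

2.43 µg/L = 0.00243 mg/L.
By mass balance at complete mixing, C = (0.324·3.5 + 21·0.00243) / (0.324 + 21) = 1.185/21.32 = 0.05557 mg/L.

0.0556 mg/L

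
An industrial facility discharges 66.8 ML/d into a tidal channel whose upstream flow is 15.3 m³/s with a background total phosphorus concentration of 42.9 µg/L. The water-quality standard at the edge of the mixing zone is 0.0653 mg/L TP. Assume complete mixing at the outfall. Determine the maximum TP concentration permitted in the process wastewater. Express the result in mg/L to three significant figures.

66.8 ML/d = 0.7731 m³/s.
42.9 µg/L = 0.0429 mg/L.
Mass balance: 0.0653·16.07 = 0.7731·Cₑ + 15.3·0.0429.
Cₑ = (1.05 − 0.6564) / 0.7731 = 0.5086 mg/L.

0.509 mg/L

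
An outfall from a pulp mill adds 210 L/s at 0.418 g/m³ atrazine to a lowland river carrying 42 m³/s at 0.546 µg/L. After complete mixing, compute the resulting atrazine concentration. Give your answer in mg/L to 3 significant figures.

0.00262 mg/L

210 L/s = 0.21 m³/s.
0.546 µg/L = 0.000546 mg/L.
Conservation of mass across the mixing zone: C = (0.21·0.418 + 42·0.000546) / (0.21 + 42) = 0.1107/42.21 = 0.002623 mg/L.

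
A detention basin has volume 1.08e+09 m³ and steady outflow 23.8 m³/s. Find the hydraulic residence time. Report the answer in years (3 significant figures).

Q = 23.8 m³/s × 3.156e+07 s/yr = 7.511e+08 m³/yr.
Hydraulic residence time τ = V/Q = 1.08e+09/7.511e+08 = 1.438 yr.

1.44 yr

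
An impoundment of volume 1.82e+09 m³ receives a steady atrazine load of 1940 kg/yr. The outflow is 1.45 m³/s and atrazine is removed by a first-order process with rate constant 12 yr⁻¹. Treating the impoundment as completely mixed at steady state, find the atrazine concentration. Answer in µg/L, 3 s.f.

Outflow Q = 1.45 m³/s × 3.156e+07 s/yr = 4.576e+07 m³/yr.
Steady-state CSTR mass balance: W = Q·C + k·V·C, so C = W/(Q + kV).
Q + kV = 4.576e+07 + 12·1.82e+09 = 2.189e+10 m³/yr.
C = 1940/2.189e+10 = 8.864e-08 kg/m³ = 8.864e-05 mg/L = 0.08864 µg/L.

0.0886 µg/L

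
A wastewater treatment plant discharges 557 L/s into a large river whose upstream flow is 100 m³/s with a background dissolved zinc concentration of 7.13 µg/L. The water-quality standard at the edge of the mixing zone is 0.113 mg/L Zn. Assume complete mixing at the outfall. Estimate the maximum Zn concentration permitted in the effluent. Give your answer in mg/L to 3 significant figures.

557 L/s = 0.557 m³/s.
7.13 µg/L = 0.00713 mg/L.
Mass balance: 0.113·100.6 = 0.557·Cₑ + 100·0.00713.
Cₑ = (11.36 − 0.713) / 0.557 = 19.12 mg/L.

19.1 mg/L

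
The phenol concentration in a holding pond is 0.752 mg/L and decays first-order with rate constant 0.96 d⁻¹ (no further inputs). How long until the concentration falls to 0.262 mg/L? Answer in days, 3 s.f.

t = ln(C₀/C)/k = ln(0.752/0.262)/0.96 = 1.054/0.96 = 1.098 d.

1.10 d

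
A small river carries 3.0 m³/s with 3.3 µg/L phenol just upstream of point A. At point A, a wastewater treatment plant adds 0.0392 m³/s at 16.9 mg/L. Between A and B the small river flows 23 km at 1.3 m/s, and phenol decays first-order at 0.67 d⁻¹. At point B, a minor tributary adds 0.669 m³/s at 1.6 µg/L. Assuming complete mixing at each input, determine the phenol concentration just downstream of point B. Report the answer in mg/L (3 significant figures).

0.158 mg/L

3.3 µg/L = 0.0033 mg/L.
After input A: C = (3·0.0033 + 0.0392·16.9) / 3.039 = 0.2212 mg/L.
Over the 23 km reach to input B (t = 1.769e+04 s = 0.2048 d), decay gives C = 0.2212·exp(−0.67·0.2048) = 0.1929 mg/L.
1.6 µg/L = 0.0016 mg/L.
After input B: C = (3.039·0.1929 + 0.669·0.0016) / 3.708 = 0.1584 mg/L.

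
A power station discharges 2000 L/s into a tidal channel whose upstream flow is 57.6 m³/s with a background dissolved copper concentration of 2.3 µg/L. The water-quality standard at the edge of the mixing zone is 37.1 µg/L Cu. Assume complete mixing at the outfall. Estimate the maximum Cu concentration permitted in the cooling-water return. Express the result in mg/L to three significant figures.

1.04 mg/L

2000 L/s = 2 m³/s.
2.3 µg/L = 0.0023 mg/L.
37.1 µg/L = 0.0371 mg/L.
Mass balance: 0.0371·59.6 = 2·Cₑ + 57.6·0.0023.
Cₑ = (2.211 − 0.1325) / 2 = 1.039 mg/L.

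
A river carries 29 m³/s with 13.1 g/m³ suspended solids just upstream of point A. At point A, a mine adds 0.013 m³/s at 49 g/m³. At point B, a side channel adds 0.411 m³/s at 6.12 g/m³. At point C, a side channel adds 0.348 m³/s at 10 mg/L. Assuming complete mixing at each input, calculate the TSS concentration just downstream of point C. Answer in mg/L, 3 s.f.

After input A: C = (29·13.1 + 0.013·49) / 29.01 = 13.12 mg/L.
After input B: C = (29.01·13.12 + 0.411·6.12) / 29.42 = 13.02 mg/L.
After input C: C = (29.42·13.02 + 0.348·10) / 29.77 = 12.98 mg/L.

13.0 mg/L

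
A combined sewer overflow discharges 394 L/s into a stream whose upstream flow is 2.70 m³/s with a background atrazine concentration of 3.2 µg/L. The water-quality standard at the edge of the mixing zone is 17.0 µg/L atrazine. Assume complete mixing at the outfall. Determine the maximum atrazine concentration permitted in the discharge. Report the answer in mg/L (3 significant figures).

0.112 mg/L

394 L/s = 0.394 m³/s.
3.2 µg/L = 0.0032 mg/L.
17.0 µg/L = 0.017 mg/L.
Mass balance: 0.017·3.094 = 0.394·Cₑ + 2.7·0.0032.
Cₑ = (0.0526 − 0.00864) / 0.394 = 0.1116 mg/L.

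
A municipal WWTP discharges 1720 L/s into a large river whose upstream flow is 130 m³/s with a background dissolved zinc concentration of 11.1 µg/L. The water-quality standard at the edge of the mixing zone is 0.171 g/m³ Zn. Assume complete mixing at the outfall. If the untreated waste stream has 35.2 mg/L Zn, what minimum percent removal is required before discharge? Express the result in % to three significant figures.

1720 L/s = 1.72 m³/s.
11.1 µg/L = 0.0111 mg/L.
Mass balance: 0.171·131.7 = 1.72·Cₑ + 130·0.0111.
Cₑ = (22.52 − 1.443) / 1.72 = 12.26 mg/L.
Required removal = 1 − 12.26/35.2 = 65.18 %.

65.2 %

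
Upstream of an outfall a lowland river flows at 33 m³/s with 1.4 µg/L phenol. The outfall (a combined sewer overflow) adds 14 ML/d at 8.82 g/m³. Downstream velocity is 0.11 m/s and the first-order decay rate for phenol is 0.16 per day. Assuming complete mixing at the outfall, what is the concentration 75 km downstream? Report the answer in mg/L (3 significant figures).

14 ML/d = 0.162 m³/s.
1.4 µg/L = 0.0014 mg/L.
After complete mixing, C₀ = (0.162·8.82 + 33·0.0014) / 33.16 = 0.04449 mg/L.
Travel time t = 7.5e+04 m / 0.11 m/s = 6.818e+05 s = 7.891 d.
C = 0.04449·exp(−0.16·7.891) = 0.04449·0.2829 = 0.01259 mg/L.

0.0126 mg/L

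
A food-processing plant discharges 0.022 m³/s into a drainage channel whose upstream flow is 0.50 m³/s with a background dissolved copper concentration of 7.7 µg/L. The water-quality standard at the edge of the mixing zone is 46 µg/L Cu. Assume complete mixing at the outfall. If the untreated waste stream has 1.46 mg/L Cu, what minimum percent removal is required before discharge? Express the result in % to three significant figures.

37.2 %

7.7 µg/L = 0.0077 mg/L.
46 µg/L = 0.046 mg/L.
Mass balance: 0.046·0.522 = 0.022·Cₑ + 0.5·0.0077.
Cₑ = (0.02401 − 0.00385) / 0.022 = 0.9165 mg/L.
Required removal = 1 − 0.9165/1.46 = 37.23 %.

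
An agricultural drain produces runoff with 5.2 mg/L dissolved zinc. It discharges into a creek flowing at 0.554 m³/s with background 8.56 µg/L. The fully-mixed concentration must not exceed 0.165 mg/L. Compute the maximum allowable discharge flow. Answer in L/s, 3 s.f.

8.56 µg/L = 0.00856 mg/L.
Mass balance at complete mixing: C_std·(Q_w + Q_r) = Q_w·C_e + Q_r·C_b.
Rearranging, Q_w = Q_r·(C_std − C_b)/(C_e − C_std) = 0.554·(0.165 − 0.00856) / (5.2 − 0.165) = 0.01721 m³/s.
= 17.21 L/s.

17.2 L/s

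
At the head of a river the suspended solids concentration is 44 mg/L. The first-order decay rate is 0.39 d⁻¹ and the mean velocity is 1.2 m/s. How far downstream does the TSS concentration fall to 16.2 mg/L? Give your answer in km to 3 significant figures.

266 km

From C = C₀·e^(−kt), t = ln(C₀/C)/k = ln(44/16.2)/0.39 = 0.9992/0.39 = 2.562 d.
Distance = v·t = 1.2 m/s × 2.214e+05 s = 2.656e+05 m = 265.6 km.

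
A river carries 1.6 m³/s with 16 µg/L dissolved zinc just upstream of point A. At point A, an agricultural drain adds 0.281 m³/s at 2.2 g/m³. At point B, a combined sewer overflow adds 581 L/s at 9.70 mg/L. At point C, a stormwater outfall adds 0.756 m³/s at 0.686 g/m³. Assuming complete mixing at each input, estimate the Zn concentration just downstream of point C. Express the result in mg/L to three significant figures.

2.11 mg/L

16 µg/L = 0.016 mg/L.
After input A: C = (1.6·0.016 + 0.281·2.2) / 1.881 = 0.3423 mg/L.
581 L/s = 0.581 m³/s.
After input B: C = (1.881·0.3423 + 0.581·9.7) / 2.462 = 2.551 mg/L.
After input C: C = (2.462·2.551 + 0.756·0.686) / 3.218 = 2.113 mg/L.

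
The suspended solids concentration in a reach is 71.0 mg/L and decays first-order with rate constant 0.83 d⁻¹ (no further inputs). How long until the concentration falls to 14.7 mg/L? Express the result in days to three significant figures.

t = ln(C₀/C)/k = ln(71.0/14.7)/0.83 = 1.575/0.83 = 1.897 d.

1.90 d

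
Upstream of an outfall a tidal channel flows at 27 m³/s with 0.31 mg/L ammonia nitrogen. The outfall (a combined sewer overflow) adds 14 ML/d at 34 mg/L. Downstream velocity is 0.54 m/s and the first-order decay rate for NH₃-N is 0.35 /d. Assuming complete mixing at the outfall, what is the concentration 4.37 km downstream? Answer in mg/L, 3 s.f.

14 ML/d = 0.162 m³/s.
After complete mixing, C₀ = (0.162·34 + 27·0.31) / 27.16 = 0.511 mg/L.
Travel time t = 4370 m / 0.54 m/s = 8093 s = 0.09366 d.
C = 0.511·exp(−0.35·0.09366) = 0.511·0.9677 = 0.4945 mg/L.

0.495 mg/L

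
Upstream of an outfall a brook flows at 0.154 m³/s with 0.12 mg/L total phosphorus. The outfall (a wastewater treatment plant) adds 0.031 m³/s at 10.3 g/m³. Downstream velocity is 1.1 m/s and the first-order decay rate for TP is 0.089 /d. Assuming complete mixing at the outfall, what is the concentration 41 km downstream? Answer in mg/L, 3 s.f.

After complete mixing, C₀ = (0.031·10.3 + 0.154·0.12) / 0.185 = 1.826 mg/L.
Travel time t = 4.1e+04 m / 1.1 m/s = 3.727e+04 s = 0.4314 d.
C = 1.826·exp(−0.089·0.4314) = 1.826·0.9623 = 1.757 mg/L.

1.76 mg/L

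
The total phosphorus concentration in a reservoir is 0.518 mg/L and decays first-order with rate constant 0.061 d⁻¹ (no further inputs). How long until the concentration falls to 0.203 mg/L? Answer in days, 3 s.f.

15.4 d

t = ln(C₀/C)/k = ln(0.518/0.203)/0.061 = 0.9368/0.061 = 15.36 d.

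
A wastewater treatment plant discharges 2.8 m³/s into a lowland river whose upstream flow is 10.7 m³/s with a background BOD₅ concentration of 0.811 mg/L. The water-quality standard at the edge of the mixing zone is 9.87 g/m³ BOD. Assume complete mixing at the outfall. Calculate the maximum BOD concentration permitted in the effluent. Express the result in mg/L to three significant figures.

44.5 mg/L

Mass balance: 9.87·13.5 = 2.8·Cₑ + 10.7·0.811.
Cₑ = (133.2 − 8.678) / 2.8 = 44.49 mg/L.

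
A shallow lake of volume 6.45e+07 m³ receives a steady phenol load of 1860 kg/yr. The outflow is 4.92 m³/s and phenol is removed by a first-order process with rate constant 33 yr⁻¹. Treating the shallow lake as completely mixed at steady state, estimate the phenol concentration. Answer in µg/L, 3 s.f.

0.814 µg/L

Outflow Q = 4.92 m³/s × 3.156e+07 s/yr = 1.553e+08 m³/yr.
Steady-state CSTR mass balance: W = Q·C + k·V·C, so C = W/(Q + kV).
Q + kV = 1.553e+08 + 33·6.45e+07 = 2.284e+09 m³/yr.
C = 1860/2.284e+09 = 8.144e-07 kg/m³ = 0.0008144 mg/L = 0.8144 µg/L.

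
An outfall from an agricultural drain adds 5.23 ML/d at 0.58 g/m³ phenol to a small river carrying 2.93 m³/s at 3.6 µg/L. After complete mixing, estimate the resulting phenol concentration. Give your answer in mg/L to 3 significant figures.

0.0153 mg/L

5.23 ML/d = 0.06053 m³/s.
3.6 µg/L = 0.0036 mg/L.
By mass balance at complete mixing, C = (0.06053·0.58 + 2.93·0.0036) / (0.06053 + 2.93) = 0.04566/2.991 = 0.01527 mg/L.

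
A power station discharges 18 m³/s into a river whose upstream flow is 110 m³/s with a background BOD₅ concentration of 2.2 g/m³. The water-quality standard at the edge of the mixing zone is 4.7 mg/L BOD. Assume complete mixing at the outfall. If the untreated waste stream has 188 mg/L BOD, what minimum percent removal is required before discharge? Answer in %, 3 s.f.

89.4 %

Mass balance: 4.7·128 = 18·Cₑ + 110·2.2.
Cₑ = (601.6 − 242) / 18 = 19.98 mg/L.
Required removal = 1 − 19.98/188 = 89.37 %.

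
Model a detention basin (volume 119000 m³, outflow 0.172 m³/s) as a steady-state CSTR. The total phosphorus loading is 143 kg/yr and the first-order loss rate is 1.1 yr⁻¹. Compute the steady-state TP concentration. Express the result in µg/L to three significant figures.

25.7 µg/L

Outflow Q = 0.172 m³/s × 3.156e+07 s/yr = 5.428e+06 m³/yr.
Steady-state CSTR mass balance: W = Q·C + k·V·C, so C = W/(Q + kV).
Q + kV = 5.428e+06 + 1.1·119000 = 5.559e+06 m³/yr.
C = 143/5.559e+06 = 2.572e-05 kg/m³ = 0.02572 mg/L = 25.72 µg/L.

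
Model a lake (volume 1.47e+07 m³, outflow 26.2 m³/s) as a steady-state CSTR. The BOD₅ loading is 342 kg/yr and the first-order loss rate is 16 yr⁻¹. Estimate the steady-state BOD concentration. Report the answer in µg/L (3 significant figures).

Outflow Q = 26.2 m³/s × 3.156e+07 s/yr = 8.268e+08 m³/yr.
Steady-state CSTR mass balance: W = Q·C + k·V·C, so C = W/(Q + kV).
Q + kV = 8.268e+08 + 16·1.47e+07 = 1.062e+09 m³/yr.
C = 342/1.062e+09 = 3.22e-07 kg/m³ = 0.000322 mg/L = 0.322 µg/L.

0.322 µg/L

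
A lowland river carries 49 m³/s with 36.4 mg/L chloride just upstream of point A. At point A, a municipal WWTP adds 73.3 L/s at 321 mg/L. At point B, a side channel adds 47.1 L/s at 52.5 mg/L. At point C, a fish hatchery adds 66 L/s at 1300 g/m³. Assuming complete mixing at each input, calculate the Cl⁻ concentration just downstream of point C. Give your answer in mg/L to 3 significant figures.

73.3 L/s = 0.0733 m³/s.
After input A: C = (49·36.4 + 0.0733·321) / 49.07 = 36.83 mg/L.
47.1 L/s = 0.0471 m³/s.
After input B: C = (49.07·36.83 + 0.0471·52.5) / 49.12 = 36.84 mg/L.
66 L/s = 0.066 m³/s.
After input C: C = (49.12·36.84 + 0.066·1300) / 49.19 = 38.54 mg/L.

38.5 mg/L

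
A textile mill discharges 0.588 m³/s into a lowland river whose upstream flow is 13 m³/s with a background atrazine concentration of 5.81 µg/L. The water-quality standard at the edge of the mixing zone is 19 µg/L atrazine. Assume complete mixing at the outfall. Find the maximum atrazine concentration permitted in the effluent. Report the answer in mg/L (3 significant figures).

5.81 µg/L = 0.00581 mg/L.
19 µg/L = 0.019 mg/L.
Mass balance: 0.019·13.59 = 0.588·Cₑ + 13·0.00581.
Cₑ = (0.2582 − 0.07553) / 0.588 = 0.3106 mg/L.

0.311 mg/L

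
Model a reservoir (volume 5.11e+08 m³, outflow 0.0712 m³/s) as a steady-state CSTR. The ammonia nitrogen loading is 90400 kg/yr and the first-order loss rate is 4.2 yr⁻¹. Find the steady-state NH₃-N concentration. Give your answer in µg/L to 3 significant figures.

42.1 µg/L

Outflow Q = 0.0712 m³/s × 3.156e+07 s/yr = 2.247e+06 m³/yr.
Steady-state CSTR mass balance: W = Q·C + k·V·C, so C = W/(Q + kV).
Q + kV = 2.247e+06 + 4.2·5.11e+08 = 2.148e+09 m³/yr.
C = 90400/2.148e+09 = 4.208e-05 kg/m³ = 0.04208 mg/L = 42.08 µg/L.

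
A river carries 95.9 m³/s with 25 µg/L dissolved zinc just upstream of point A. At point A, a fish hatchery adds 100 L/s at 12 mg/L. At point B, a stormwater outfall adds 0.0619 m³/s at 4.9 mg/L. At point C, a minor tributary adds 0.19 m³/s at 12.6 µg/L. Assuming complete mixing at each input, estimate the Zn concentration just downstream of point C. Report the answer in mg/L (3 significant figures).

25 µg/L = 0.025 mg/L.
100 L/s = 0.1 m³/s.
After input A: C = (95.9·0.025 + 0.1·12) / 96 = 0.03747 mg/L.
After input B: C = (96·0.03747 + 0.0619·4.9) / 96.06 = 0.04061 mg/L.
12.6 µg/L = 0.0126 mg/L.
After input C: C = (96.06·0.04061 + 0.19·0.0126) / 96.25 = 0.04055 mg/L.

0.0406 mg/L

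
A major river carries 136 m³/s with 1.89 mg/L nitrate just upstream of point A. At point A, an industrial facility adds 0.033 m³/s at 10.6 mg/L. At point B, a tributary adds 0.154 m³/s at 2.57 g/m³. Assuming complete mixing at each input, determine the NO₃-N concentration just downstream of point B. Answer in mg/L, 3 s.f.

1.89 mg/L

After input A: C = (136·1.89 + 0.033·10.6) / 136 = 1.892 mg/L.
After input B: C = (136·1.892 + 0.154·2.57) / 136.2 = 1.893 mg/L.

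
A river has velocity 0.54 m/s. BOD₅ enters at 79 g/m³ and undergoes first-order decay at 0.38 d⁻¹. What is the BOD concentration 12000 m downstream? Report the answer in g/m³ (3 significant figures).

Travel time t = 12000 m / 0.54 m/s = 1.2e+04/0.54 = 2.222e+04 s = 0.2572 d.
First-order decay: C = 79·exp(−0.38·0.2572) = 79·0.9069 = 71.64 g/m³.

71.6 g/m³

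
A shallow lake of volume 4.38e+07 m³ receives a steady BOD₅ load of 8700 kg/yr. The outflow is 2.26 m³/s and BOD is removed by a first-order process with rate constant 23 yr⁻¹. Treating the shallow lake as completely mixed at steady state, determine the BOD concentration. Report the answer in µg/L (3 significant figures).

Outflow Q = 2.26 m³/s × 3.156e+07 s/yr = 7.132e+07 m³/yr.
Steady-state CSTR mass balance: W = Q·C + k·V·C, so C = W/(Q + kV).
Q + kV = 7.132e+07 + 23·4.38e+07 = 1.079e+09 m³/yr.
C = 8700/1.079e+09 = 8.065e-06 kg/m³ = 0.008065 mg/L = 8.065 µg/L.

8.07 µg/L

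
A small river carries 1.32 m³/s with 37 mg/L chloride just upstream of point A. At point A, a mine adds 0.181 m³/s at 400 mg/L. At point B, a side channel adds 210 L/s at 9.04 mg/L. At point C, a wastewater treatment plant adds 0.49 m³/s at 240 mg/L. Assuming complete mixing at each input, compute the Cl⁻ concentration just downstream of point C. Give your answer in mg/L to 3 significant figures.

109 mg/L

After input A: C = (1.32·37 + 0.181·400) / 1.501 = 80.77 mg/L.
210 L/s = 0.21 m³/s.
After input B: C = (1.501·80.77 + 0.21·9.04) / 1.711 = 71.97 mg/L.
After input C: C = (1.711·71.97 + 0.49·240) / 2.201 = 109.4 mg/L.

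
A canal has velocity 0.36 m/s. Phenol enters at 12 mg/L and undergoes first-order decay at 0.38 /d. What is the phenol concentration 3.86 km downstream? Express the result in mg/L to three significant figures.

Travel time t = 3.86 km / 0.36 m/s = 3860/0.36 = 1.072e+04 s = 0.1241 d.
First-order decay: C = 12·exp(−0.38·0.1241) = 12·0.9539 = 11.45 mg/L.

11.4 mg/L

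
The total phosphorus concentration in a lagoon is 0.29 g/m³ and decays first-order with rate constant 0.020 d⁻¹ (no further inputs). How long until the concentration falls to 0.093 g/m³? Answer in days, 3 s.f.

t = ln(C₀/C)/k = ln(0.29/0.093)/0.020 = 1.137/0.020 = 56.86 d.

56.9 d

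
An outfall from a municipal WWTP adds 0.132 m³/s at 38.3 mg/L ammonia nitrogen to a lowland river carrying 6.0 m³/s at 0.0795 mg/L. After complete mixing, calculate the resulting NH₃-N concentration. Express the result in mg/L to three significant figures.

Flow-weighted mixing gives C = (0.132·38.3 + 6·0.0795) / (0.132 + 6) = 5.533/6.132 = 0.9023 mg/L.

0.902 mg/L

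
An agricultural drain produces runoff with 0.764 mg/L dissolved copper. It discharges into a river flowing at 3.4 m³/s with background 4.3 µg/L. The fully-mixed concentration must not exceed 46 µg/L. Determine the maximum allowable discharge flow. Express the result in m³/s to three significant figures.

4.3 µg/L = 0.0043 mg/L.
46 µg/L = 0.046 mg/L.
Mass balance at complete mixing: C_std·(Q_w + Q_r) = Q_w·C_e + Q_r·C_b.
Rearranging, Q_w = Q_r·(C_std − C_b)/(C_e − C_std) = 3.4·(0.046 − 0.0043) / (0.764 − 0.046) = 0.1975 m³/s.

0.197 m³/s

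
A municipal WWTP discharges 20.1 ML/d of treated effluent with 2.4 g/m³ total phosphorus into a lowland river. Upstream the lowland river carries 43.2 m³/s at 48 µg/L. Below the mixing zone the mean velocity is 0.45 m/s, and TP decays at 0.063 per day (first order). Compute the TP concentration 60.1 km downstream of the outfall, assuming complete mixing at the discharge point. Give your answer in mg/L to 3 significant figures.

0.0550 mg/L

20.1 ML/d = 0.2326 m³/s.
48 µg/L = 0.048 mg/L.
After complete mixing, C₀ = (0.2326·2.4 + 43.2·0.048) / 43.43 = 0.0606 mg/L.
Travel time t = 6.01e+04 m / 0.45 m/s = 1.336e+05 s = 1.546 d.
C = 0.0606·exp(−0.063·1.546) = 0.0606·0.9072 = 0.05497 mg/L.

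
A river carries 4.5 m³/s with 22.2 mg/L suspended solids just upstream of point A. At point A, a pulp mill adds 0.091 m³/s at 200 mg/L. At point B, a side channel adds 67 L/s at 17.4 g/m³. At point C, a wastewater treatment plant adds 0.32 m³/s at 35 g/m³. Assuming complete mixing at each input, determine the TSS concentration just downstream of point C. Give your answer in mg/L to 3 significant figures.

After input A: C = (4.5·22.2 + 0.091·200) / 4.591 = 25.72 mg/L.
67 L/s = 0.067 m³/s.
After input B: C = (4.591·25.72 + 0.067·17.4) / 4.658 = 25.6 mg/L.
After input C: C = (4.658·25.6 + 0.32·35) / 4.978 = 26.21 mg/L.

26.2 mg/L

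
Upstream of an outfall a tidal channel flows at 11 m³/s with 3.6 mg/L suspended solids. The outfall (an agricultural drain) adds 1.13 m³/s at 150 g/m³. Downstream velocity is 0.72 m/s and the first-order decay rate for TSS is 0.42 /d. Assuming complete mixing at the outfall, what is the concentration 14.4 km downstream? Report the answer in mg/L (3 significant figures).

After complete mixing, C₀ = (1.13·150 + 11·3.6) / 12.13 = 17.24 mg/L.
Travel time t = 1.44e+04 m / 0.72 m/s = 2e+04 s = 0.2315 d.
C = 17.24·exp(−0.42·0.2315) = 17.24·0.9074 = 15.64 mg/L.

15.6 mg/L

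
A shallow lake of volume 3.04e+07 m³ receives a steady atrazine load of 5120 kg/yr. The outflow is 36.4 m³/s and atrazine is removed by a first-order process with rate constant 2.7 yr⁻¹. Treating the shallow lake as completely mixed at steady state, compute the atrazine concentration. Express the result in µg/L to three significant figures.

4.16 µg/L

Outflow Q = 36.4 m³/s × 3.156e+07 s/yr = 1.149e+09 m³/yr.
Steady-state CSTR mass balance: W = Q·C + k·V·C, so C = W/(Q + kV).
Q + kV = 1.149e+09 + 2.7·3.04e+07 = 1.231e+09 m³/yr.
C = 5120/1.231e+09 = 4.16e-06 kg/m³ = 0.00416 mg/L = 4.16 µg/L.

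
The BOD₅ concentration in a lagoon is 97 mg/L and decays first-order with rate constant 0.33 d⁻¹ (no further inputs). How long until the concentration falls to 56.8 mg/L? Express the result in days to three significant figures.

1.62 d

t = ln(C₀/C)/k = ln(97/56.8)/0.33 = 0.5352/0.33 = 1.622 d.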